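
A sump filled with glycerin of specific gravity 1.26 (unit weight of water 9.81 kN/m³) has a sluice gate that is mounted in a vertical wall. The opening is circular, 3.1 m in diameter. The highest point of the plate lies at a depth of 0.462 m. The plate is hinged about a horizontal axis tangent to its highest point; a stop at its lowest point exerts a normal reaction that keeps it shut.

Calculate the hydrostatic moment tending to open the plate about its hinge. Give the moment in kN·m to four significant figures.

γ = 1.26 × 9.81 = 12.3606 kN/m³.
The centroid is at the centre, 1.55 m below the top of the plate, so the centroid depth is h_c = 0.462 + 1.55 = 2.012 m.
A = π(1.55)² = 7.54768 m².
Resultant F = γ·h_c·A = 12.3606 × 2.012 × 7.54768 = 187.707 kN.
I_c = πr⁴/4 = π × 1.55⁴/4 = 4.53332 m⁴.
Centre of pressure: y_p = y_c + I_c/(y_c·A) = 2.012 + 4.53332/(2.012 × 7.54768) = 2.012 + 0.298521 = 2.31052 m along the plane.
The resultant acts 1.55 + 0.298521 = 1.84852 m (along the plate) below the hinge at the top edge, so the moment about the hinge is M = F × 1.84852 = 187.707 × 1.84852 = 346.98 kN·m.

M ≈ 347.0 kN·m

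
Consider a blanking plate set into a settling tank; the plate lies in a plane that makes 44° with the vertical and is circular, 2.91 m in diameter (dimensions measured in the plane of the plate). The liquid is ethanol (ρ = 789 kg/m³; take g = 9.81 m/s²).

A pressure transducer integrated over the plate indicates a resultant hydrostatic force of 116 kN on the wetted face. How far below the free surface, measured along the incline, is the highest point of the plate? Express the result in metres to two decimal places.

y_top ≈ 1.68 m

γ = ρg = 789 × 9.81 / 1000 = 7.74009 kN/m³.
A = π(1.455)² = 6.65083 m².
From F = γ·h_c·A, the centroid depth is h_c = 116/(7.74009 × 6.65083) = 2.25339 m.
The plate makes 44° with the vertical, i.e. θ = 90° − 44° = 46° to the horizontal. Measuring y along the incline from the free-surface line, vertical depth h = y·sinθ with sinθ = 0.719340.
Along the incline, y_c = h_c/sinθ = 2.25339/0.719340 = 3.13258 m.
The centroid is at the centre, 1.455 m below the top of the plate, so the highest point sits at y_top = 3.13258 − 1.455 = 1.67758 m along the incline.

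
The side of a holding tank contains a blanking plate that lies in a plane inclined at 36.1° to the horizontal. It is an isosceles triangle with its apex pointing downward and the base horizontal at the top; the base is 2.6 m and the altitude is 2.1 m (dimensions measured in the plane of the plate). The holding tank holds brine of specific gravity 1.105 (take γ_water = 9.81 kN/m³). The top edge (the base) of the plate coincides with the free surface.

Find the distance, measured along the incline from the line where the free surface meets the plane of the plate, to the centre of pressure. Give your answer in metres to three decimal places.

γ = 1.105 × 9.81 = 10.84005 kN/m³.
Let θ = 36.1° be the plate's angle to the horizontal; measure y along the incline from where the plane meets the free surface. Vertical depth h = y·sinθ with sinθ = 0.589196.
With the apex down, the centroid sits h/3 = 2.1/3 = 0.7 m below the base (the top edge), so y_c = 0.7 m and h_c = 0.7 × 0.589196 = 0.412437 m.
A = ½ × 2.6 × 2.1 = 2.73 m².
Resultant F = γ·h_c·A = 10.84005 × 0.412437 × 2.73 = 12.2054 kN.
I_c = b·h³/36 = 2.6 × 2.1³/36 = 0.66885 m⁴.
Centre of pressure: y_p = y_c + I_c/(y_c·A) = 0.7 + 0.66885/(0.7 × 2.73) = 0.7 + 0.35 = 1.05 m along the plane.

y_p = 1.050 m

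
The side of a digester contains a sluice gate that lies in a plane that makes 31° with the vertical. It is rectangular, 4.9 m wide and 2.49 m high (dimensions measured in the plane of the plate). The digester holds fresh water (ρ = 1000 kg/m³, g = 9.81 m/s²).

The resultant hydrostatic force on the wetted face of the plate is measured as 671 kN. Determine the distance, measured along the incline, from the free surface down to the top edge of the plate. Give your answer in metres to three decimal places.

y_top ≈ 5.295 m

γ = ρg = 1000 × 9.81 = 9810 N/m³ = 9.81 kN/m³.
A = 4.9 × 2.49 = 12.201 m².
From F = γ·h_c·A, the centroid depth is h_c = 671/(9.81 × 12.201) = 5.60606 m.
The plate makes 31° with the vertical, i.e. θ = 90° − 31° = 59° to the horizontal. Measuring y along the incline from the free-surface line, vertical depth h = y·sinθ with sinθ = 0.857167.
Along the incline, y_c = h_c/sinθ = 5.60606/0.857167 = 6.54022 m.
The centroid lies 2.49/2 = 1.245 m below the top edge, so the top edge sits at y_top = 6.54022 − 1.245 = 5.29522 m along the incline.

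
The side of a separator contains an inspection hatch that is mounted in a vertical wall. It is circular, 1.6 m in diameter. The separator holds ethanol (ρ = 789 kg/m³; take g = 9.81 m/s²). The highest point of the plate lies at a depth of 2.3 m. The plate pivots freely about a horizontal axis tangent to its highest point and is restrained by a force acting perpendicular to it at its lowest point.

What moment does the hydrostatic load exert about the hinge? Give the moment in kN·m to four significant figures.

M ≈ 41.08 kN·m

γ = ρg = 789 × 9.81 / 1000 = 7.74009 kN/m³.
The centroid is at the centre, 0.8 m below the top of the plate, so the centroid depth is h_c = 2.3 + 0.8 = 3.1 m.
A = π(0.8)² = 2.01062 m².
Resultant F = γ·h_c·A = 7.74009 × 3.1 × 2.01062 = 48.2434 kN.
I_c = πr⁴/4 = π × 0.8⁴/4 = 0.321699 m⁴.
Centre of pressure: y_p = y_c + I_c/(y_c·A) = 3.1 + 0.321699/(3.1 × 2.01062) = 3.1 + 0.0516129 = 3.15161 m along the plane.
The resultant acts 0.8 + 0.0516129 = 0.851613 m (along the plate) below the hinge at the top edge, so the moment about the hinge is M = F × 0.851613 = 48.2434 × 0.851613 = 41.0847 kN·m.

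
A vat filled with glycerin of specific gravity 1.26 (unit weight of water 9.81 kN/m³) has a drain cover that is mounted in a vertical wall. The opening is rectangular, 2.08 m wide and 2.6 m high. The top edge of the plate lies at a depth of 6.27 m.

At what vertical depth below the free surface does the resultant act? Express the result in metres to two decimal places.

h_p = 7.64 m

γ = 1.26 × 9.81 = 12.3606 kN/m³.
The centroid lies 2.6/2 = 1.3 m below the top edge, so the centroid depth is h_c = 6.27 + 1.3 = 7.57 m.
A = 2.08 × 2.6 = 5.408 m².
Resultant F = γ·h_c·A = 12.3606 × 7.57 × 5.408 = 506.025 kN.
I_c = b·h³/12 = 2.08 × 2.6³/12 = 3.04651 m⁴.
Centre of pressure: y_p = y_c + I_c/(y_c·A) = 7.57 + 3.04651/(7.57 × 5.408) = 7.57 + 0.0744166 = 7.64442 m along the plane.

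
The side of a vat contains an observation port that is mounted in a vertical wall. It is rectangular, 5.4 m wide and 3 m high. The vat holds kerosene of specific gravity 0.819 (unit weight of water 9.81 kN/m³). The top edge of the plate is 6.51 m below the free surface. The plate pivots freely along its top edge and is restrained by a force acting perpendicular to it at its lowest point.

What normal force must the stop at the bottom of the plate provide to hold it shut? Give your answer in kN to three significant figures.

γ = 0.819 × 9.81 = 8.03439 kN/m³.
The centroid lies 3/2 = 1.5 m below the top edge, so the centroid depth is h_c = 6.51 + 1.5 = 8.01 m.
A = 5.4 × 3 = 16.2 m².
Resultant F = γ·h_c·A = 8.03439 × 8.01 × 16.2 = 1042.56 kN.
I_c = b·h³/12 = 5.4 × 3³/12 = 12.15 m⁴.
Centre of pressure: y_p = y_c + I_c/(y_c·A) = 8.01 + 12.15/(8.01 × 16.2) = 8.01 + 0.093633 = 8.10363 m along the plane.
The resultant acts 1.5 + 0.093633 = 1.59363 m (along the plate) below the hinge at the top edge, so the moment about the hinge is M = F × 1.59363 = 1042.56 × 1.59363 = 1661.45 kN·m.
A normal force at the bottom, 3 m from the hinge, must supply this moment: P = 1661.45/3 = 553.817 kN.

P ≈ 554 kN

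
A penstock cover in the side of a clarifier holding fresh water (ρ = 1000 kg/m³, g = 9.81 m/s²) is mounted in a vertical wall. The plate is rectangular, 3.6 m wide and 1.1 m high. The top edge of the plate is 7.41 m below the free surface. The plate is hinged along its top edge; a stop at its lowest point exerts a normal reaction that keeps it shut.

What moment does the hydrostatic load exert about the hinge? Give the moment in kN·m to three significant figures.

γ = ρg = 1000 × 9.81 = 9810 N/m³ = 9.81 kN/m³.
The centroid lies 1.1/2 = 0.55 m below the top edge, so the centroid depth is h_c = 7.41 + 0.55 = 7.96 m.
A = 3.6 × 1.1 = 3.96 m².
Resultant F = γ·h_c·A = 9.81 × 7.96 × 3.96 = 309.227 kN.
I_c = b·h³/12 = 3.6 × 1.1³/12 = 0.3993 m⁴.
Centre of pressure: y_p = y_c + I_c/(y_c·A) = 7.96 + 0.3993/(7.96 × 3.96) = 7.96 + 0.0126675 = 7.97267 m along the plane.
The resultant acts 0.55 + 0.0126675 = 0.562668 m (along the plate) below the hinge at the top edge, so the moment about the hinge is M = F × 0.562668 = 309.227 × 0.562668 = 173.992 kN·m.

M ≈ 174 kN·m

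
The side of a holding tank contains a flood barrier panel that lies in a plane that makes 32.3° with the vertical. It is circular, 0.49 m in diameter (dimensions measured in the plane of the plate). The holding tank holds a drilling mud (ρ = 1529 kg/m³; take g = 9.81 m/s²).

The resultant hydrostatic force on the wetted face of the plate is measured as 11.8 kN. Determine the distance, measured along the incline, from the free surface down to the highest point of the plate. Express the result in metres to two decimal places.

γ = ρg = 1529 × 9.81 / 1000 = 14.99949 kN/m³.
A = π(0.245)² = 0.188574 m².
From F = γ·h_c·A, the centroid depth is h_c = 11.8/(14.99949 × 0.188574) = 4.1718 m.
The plate makes 32.3° with the vertical, i.e. θ = 90° − 32.3° = 57.7° to the horizontal. Measuring y along the incline from the free-surface line, vertical depth h = y·sinθ with sinθ = 0.845262.
Along the incline, y_c = h_c/sinθ = 4.1718/0.845262 = 4.93551 m.
The centroid is at the centre, 0.245 m below the top of the plate, so the highest point sits at y_top = 4.93551 − 0.245 = 4.69051 m along the incline.

y_top ≈ 4.69 m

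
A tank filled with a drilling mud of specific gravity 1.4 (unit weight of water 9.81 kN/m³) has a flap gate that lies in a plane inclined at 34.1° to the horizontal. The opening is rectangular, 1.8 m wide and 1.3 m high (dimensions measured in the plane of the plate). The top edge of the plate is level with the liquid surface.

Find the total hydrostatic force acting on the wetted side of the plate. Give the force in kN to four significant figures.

F ≈ 11.71 kN

γ = 1.4 × 9.81 = 13.734 kN/m³.
Let θ = 34.1° be the plate's angle to the horizontal; measure y along the incline from where the plane meets the free surface. Vertical depth h = y·sinθ with sinθ = 0.560639.
The centroid lies 1.3/2 = 0.65 m below the top edge, so y_c = 0.65 m and h_c = 0.65 × 0.560639 = 0.364415 m.
A = 1.8 × 1.3 = 2.34 m².
Resultant F = γ·h_c·A = 13.734 × 0.364415 × 2.34 = 11.7114 kN.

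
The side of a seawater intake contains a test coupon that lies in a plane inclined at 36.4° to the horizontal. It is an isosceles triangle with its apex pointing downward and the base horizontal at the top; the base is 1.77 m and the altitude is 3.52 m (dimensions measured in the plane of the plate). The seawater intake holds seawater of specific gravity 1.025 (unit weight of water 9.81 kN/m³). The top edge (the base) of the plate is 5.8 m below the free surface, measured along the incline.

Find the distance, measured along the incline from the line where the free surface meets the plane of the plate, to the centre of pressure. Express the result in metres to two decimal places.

γ = 1.025 × 9.81 = 10.05525 kN/m³.
Let θ = 36.4° be the plate's angle to the horizontal; measure y along the incline from where the plane meets the free surface. Vertical depth h = y·sinθ with sinθ = 0.593419.
With the apex down, the centroid sits h/3 = 3.52/3 = 1.17333 m below the base (the top edge), so y_c = 5.8 + 1.17333 = 6.97333 m and h_c = 6.97333 × 0.593419 = 4.13811 m.
A = ½ × 1.77 × 3.52 = 3.1152 m².
Resultant F = γ·h_c·A = 10.05525 × 4.13811 × 3.1152 = 129.623 kN.
I_c = b·h³/36 = 1.77 × 3.52³/36 = 2.14437 m⁴.
Centre of pressure: y_p = y_c + I_c/(y_c·A) = 6.97333 + 2.14437/(6.97333 × 3.1152) = 6.97333 + 0.0987128 = 7.07204 m along the plane.

y_p = 7.07 m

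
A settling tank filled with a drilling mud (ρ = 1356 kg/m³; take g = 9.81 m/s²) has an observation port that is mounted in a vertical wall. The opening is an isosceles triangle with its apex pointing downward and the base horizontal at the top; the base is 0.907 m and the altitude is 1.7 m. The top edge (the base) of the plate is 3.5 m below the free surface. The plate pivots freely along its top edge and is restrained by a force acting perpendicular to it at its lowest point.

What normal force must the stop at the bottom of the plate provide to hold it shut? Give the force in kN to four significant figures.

γ = ρg = 1356 × 9.81 / 1000 = 13.30236 kN/m³.
With the apex down, the centroid sits h/3 = 1.7/3 = 0.566667 m below the base (the top edge), so the centroid depth is h_c = 3.5 + 0.566667 = 4.06667 m.
A = ½ × 0.907 × 1.7 = 0.77095 m².
Resultant F = γ·h_c·A = 13.30236 × 4.06667 × 0.77095 = 41.7055 kN.
I_c = b·h³/36 = 0.907 × 1.7³/36 = 0.12378 m⁴.
Centre of pressure: y_p = y_c + I_c/(y_c·A) = 4.06667 + 0.12378/(4.06667 × 0.77095) = 4.06667 + 0.0394807 = 4.10615 m along the plane.
The resultant acts 0.566667 + 0.0394807 = 0.606148 m (along the plate) below the hinge at the top edge, so the moment about the hinge is M = F × 0.606148 = 41.7055 × 0.606148 = 25.2797 kN·m.
A normal force at the bottom, 1.7 m from the hinge, must supply this moment: P = 25.2797/1.7 = 14.8704 kN.

P ≈ 14.87 kN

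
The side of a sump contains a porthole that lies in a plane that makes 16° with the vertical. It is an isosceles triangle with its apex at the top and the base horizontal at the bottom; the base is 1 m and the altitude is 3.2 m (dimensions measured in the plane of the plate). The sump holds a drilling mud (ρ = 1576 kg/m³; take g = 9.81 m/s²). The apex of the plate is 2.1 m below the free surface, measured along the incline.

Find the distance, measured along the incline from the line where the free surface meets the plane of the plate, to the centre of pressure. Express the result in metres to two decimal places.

γ = ρg = 1576 × 9.81 / 1000 = 15.46056 kN/m³.
The plate makes 16° with the vertical, i.e. θ = 90° − 16° = 74° to the horizontal. Measuring y along the incline from the free-surface line, vertical depth h = y·sinθ with sinθ = 0.961262.
With the apex up, the centroid sits 2h/3 = 2 × 3.2/3 = 2.13333 m below the apex, so y_c = 2.1 + 2.13333 = 4.23333 m and h_c = 4.23333 × 0.961262 = 4.06934 m.
A = ½ × 1 × 3.2 = 1.6 m².
Resultant F = γ·h_c·A = 15.46056 × 4.06934 × 1.6 = 100.663 kN.
I_c = b·h³/36 = 1 × 3.2³/36 = 0.910222 m⁴.
Centre of pressure: y_p = y_c + I_c/(y_c·A) = 4.23333 + 0.910222/(4.23333 × 1.6) = 4.23333 + 0.134383 = 4.36771 m along the plane.

y_p = 4.37 m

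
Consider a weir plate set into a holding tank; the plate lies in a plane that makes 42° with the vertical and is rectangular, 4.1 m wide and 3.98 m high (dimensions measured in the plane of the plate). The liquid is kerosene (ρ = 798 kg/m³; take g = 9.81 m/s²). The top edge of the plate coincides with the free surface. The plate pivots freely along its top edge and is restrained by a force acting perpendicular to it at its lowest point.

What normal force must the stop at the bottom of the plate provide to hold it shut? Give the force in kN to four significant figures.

γ = ρg = 798 × 9.81 / 1000 = 7.82838 kN/m³.
The plate makes 42° with the vertical, i.e. θ = 90° − 42° = 48° to the horizontal. Measuring y along the incline from the free-surface line, vertical depth h = y·sinθ with sinθ = 0.743145.
The centroid lies 3.98/2 = 1.99 m below the top edge, so y_c = 1.99 m and h_c = 1.99 × 0.743145 = 1.47886 m.
A = 4.1 × 3.98 = 16.318 m².
Resultant F = γ·h_c·A = 7.82838 × 1.47886 × 16.318 = 188.915 kN.
I_c = b·h³/12 = 4.1 × 3.98³/12 = 21.5403 m⁴.
Centre of pressure: y_p = y_c + I_c/(y_c·A) = 1.99 + 21.5403/(1.99 × 16.318) = 1.99 + 0.663333 = 2.65333 m along the plane.
The resultant acts 1.99 + 0.663333 = 2.65333 m (along the plate) below the hinge at the top edge, so the moment about the hinge is M = F × 2.65333 = 188.915 × 2.65333 = 501.254 kN·m.
A normal force at the bottom, 3.98 m from the hinge, must supply this moment: P = 501.254/3.98 = 125.943 kN.

P ≈ 125.9 kN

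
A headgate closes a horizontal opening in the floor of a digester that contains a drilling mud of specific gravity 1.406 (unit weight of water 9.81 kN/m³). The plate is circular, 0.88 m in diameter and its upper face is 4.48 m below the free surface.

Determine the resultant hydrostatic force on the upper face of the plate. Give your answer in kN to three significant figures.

γ = 1.406 × 9.81 = 13.79286 kN/m³.
The plate is horizontal, so pressure is uniform at p = γ·h = 13.79286 × 4.48 = 61.792 kN/m².
A = π(0.44)² = 0.608212 m².
F = p·A = 61.792 × 0.608212 = 37.5826 kN.

F ≈ 37.6 kN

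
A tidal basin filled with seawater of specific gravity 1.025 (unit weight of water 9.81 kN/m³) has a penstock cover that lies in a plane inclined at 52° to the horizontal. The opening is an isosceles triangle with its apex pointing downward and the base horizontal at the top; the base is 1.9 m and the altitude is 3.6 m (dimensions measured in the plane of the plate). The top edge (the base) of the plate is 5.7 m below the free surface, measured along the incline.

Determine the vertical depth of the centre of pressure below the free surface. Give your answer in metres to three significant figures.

h_p = 5.52 m

γ = 1.025 × 9.81 = 10.05525 kN/m³.
Let θ = 52° be the plate's angle to the horizontal; measure y along the incline from where the plane meets the free surface. Vertical depth h = y·sinθ with sinθ = 0.788011.
With the apex down, the centroid sits h/3 = 3.6/3 = 1.2 m below the base (the top edge), so y_c = 5.7 + 1.2 = 6.9 m and h_c = 6.9 × 0.788011 = 5.43728 m.
A = ½ × 1.9 × 3.6 = 3.42 m².
Resultant F = γ·h_c·A = 10.05525 × 5.43728 × 3.42 = 186.982 kN.
I_c = b·h³/36 = 1.9 × 3.6³/36 = 2.4624 m⁴.
Centre of pressure: y_p = y_c + I_c/(y_c·A) = 6.9 + 2.4624/(6.9 × 3.42) = 6.9 + 0.104348 = 7.00435 m along the plane.
Vertically, h_p = y_p·sinθ = 7.00435 × 0.788011 = 5.5195 m.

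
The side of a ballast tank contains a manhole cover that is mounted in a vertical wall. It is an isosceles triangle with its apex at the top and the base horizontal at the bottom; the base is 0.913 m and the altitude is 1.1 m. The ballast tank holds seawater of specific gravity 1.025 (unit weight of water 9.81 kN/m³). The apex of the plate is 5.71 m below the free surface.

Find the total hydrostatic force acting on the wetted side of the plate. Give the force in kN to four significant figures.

γ = 1.025 × 9.81 = 10.05525 kN/m³.
With the apex up, the centroid sits 2h/3 = 2 × 1.1/3 = 0.733333 m below the apex, so the centroid depth is h_c = 5.71 + 0.733333 = 6.44333 m.
A = ½ × 0.913 × 1.1 = 0.50215 m².
Resultant F = γ·h_c·A = 10.05525 × 6.44333 × 0.50215 = 32.5339 kN.

F ≈ 32.53 kN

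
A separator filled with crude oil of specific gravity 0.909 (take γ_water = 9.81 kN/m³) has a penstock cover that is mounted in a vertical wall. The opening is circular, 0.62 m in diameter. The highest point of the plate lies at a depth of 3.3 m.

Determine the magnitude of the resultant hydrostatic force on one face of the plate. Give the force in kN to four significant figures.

γ = 0.909 × 9.81 = 8.91729 kN/m³.
The centroid is at the centre, 0.31 m below the top of the plate, so the centroid depth is h_c = 3.3 + 0.31 = 3.61 m.
A = π(0.31)² = 0.301907 m².
Resultant F = γ·h_c·A = 8.91729 × 3.61 × 0.301907 = 9.71881 kN.

F ≈ 9.719 kN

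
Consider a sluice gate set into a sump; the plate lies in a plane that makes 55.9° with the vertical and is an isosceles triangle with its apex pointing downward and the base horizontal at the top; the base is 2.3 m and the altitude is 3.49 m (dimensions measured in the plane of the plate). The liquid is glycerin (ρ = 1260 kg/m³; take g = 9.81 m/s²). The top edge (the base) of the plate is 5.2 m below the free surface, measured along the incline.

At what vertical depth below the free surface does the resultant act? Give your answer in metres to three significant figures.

h_p = 3.63 m

γ = ρg = 1260 × 9.81 / 1000 = 12.3606 kN/m³.
The plate makes 55.9° with the vertical, i.e. θ = 90° − 55.9° = 34.1° to the horizontal. Measuring y along the incline from the free-surface line, vertical depth h = y·sinθ with sinθ = 0.560639.
With the apex down, the centroid sits h/3 = 3.49/3 = 1.16333 m below the base (the top edge), so y_c = 5.2 + 1.16333 = 6.36333 m and h_c = 6.36333 × 0.560639 = 3.56753 m.
A = ½ × 2.3 × 3.49 = 4.0135 m².
Resultant F = γ·h_c·A = 12.3606 × 3.56753 × 4.0135 = 176.983 kN.
I_c = b·h³/36 = 2.3 × 3.49³/36 = 2.71582 m⁴.
Centre of pressure: y_p = y_c + I_c/(y_c·A) = 6.36333 + 2.71582/(6.36333 × 4.0135) = 6.36333 + 0.106339 = 6.46967 m along the plane.
Vertically, h_p = y_p·sinθ = 6.46967 × 0.560639 = 3.62715 m.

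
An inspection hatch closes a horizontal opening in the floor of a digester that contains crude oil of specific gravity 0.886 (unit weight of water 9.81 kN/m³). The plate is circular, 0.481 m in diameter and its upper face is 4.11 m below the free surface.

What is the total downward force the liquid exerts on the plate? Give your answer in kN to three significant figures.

γ = 0.886 × 9.81 = 8.69166 kN/m³.
The plate is horizontal, so pressure is uniform at p = γ·h = 8.69166 × 4.11 = 35.7227 kN/m².
A = π(0.2405)² = 0.181711 m².
F = p·A = 35.7227 × 0.181711 = 6.49121 kN.

F ≈ 6.49 kN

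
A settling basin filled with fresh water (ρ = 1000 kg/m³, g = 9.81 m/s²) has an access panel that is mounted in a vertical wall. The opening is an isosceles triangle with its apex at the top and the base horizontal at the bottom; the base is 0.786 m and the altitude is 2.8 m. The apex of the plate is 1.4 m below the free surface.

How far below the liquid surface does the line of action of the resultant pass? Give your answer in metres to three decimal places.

γ = ρg = 1000 × 9.81 = 9810 N/m³ = 9.81 kN/m³.
With the apex up, the centroid sits 2h/3 = 2 × 2.8/3 = 1.86667 m below the apex, so the centroid depth is h_c = 1.4 + 1.86667 = 3.26667 m.
A = ½ × 0.786 × 2.8 = 1.1004 m².
Resultant F = γ·h_c·A = 9.81 × 3.26667 × 1.1004 = 35.2635 kN.
I_c = b·h³/36 = 0.786 × 2.8³/36 = 0.479285 m⁴.
Centre of pressure: y_p = y_c + I_c/(y_c·A) = 3.26667 + 0.479285/(3.26667 × 1.1004) = 3.26667 + 0.133333 = 3.4 m along the plane.

h_p = 3.400 m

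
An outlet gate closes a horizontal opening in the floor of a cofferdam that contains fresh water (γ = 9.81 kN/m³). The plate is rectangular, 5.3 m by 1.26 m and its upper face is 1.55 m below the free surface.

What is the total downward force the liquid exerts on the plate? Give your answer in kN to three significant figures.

F ≈ 102 kN

γ = 9.81 kN/m³.
The plate is horizontal, so pressure is uniform at p = γ·h = 9.81 × 1.55 = 15.2055 kN/m².
A = 5.3 × 1.26 = 6.678 m².
F = p·A = 15.2055 × 6.678 = 101.542 kN.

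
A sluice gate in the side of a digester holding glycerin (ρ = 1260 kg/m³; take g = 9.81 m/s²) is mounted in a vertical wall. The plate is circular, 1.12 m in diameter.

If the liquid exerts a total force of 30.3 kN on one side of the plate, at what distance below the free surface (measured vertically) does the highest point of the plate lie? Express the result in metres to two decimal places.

d_top ≈ 1.93 m

γ = ρg = 1260 × 9.81 / 1000 = 12.3606 kN/m³.
A = π(0.56)² = 0.985203 m².
From F = γ·h_c·A, the centroid depth is h_c = 30.3/(12.3606 × 0.985203) = 2.48815 m.
The centroid is at the centre, 0.56 m below the top of the plate, so the highest point sits at h_top = 2.48815 − 0.56 = 1.92815 m below the surface.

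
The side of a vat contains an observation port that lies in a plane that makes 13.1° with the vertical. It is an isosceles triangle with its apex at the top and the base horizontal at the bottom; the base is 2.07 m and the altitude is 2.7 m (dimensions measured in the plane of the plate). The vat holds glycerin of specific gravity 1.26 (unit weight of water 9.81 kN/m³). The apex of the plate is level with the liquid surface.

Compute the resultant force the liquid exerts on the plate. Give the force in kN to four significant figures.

F ≈ 60.56 kN

γ = 1.26 × 9.81 = 12.3606 kN/m³.
The plate makes 13.1° with the vertical, i.e. θ = 90° − 13.1° = 76.9° to the horizontal. Measuring y along the incline from the free-surface line, vertical depth h = y·sinθ with sinθ = 0.973976.
With the apex up, the centroid sits 2h/3 = 2 × 2.7/3 = 1.8 m below the apex, so y_c = 1.8 m and h_c = 1.8 × 0.973976 = 1.75316 m.
A = ½ × 2.07 × 2.7 = 2.7945 m².
Resultant F = γ·h_c·A = 12.3606 × 1.75316 × 2.7945 = 60.5571 kN.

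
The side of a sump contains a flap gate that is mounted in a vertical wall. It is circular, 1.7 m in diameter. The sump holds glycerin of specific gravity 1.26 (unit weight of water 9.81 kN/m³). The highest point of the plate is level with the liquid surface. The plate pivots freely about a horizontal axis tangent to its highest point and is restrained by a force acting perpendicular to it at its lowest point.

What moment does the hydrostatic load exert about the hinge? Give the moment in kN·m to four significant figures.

γ = 1.26 × 9.81 = 12.3606 kN/m³.
The centroid is at the centre, 0.85 m below the top of the plate, so the centroid depth is h_c = 0.85 m.
A = π(0.85)² = 2.2698 m².
Resultant F = γ·h_c·A = 12.3606 × 0.85 × 2.2698 = 23.8477 kN.
I_c = πr⁴/4 = π × 0.85⁴/4 = 0.409983 m⁴.
Centre of pressure: y_p = y_c + I_c/(y_c·A) = 0.85 + 0.409983/(0.85 × 2.2698) = 0.85 + 0.2125 = 1.0625 m along the plane.
The resultant acts 0.85 + 0.2125 = 1.0625 m (along the plate) below the hinge at the top edge, so the moment about the hinge is M = F × 1.0625 = 23.8477 × 1.0625 = 25.3382 kN·m.

M ≈ 25.34 kN·m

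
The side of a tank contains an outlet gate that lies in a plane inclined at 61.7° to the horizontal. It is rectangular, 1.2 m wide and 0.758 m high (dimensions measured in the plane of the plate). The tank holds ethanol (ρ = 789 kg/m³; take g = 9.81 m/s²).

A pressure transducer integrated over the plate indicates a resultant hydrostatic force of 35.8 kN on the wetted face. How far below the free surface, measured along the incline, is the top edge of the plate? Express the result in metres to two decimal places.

γ = ρg = 789 × 9.81 / 1000 = 7.74009 kN/m³.
A = 1.2 × 0.758 = 0.9096 m².
From F = γ·h_c·A, the centroid depth is h_c = 35.8/(7.74009 × 0.9096) = 5.08495 m.
Let θ = 61.7° be the plate's angle to the horizontal; measure y along the incline from where the plane meets the free surface. Vertical depth h = y·sinθ with sinθ = 0.880477.
Along the incline, y_c = h_c/sinθ = 5.08495/0.880477 = 5.77522 m.
The centroid lies 0.758/2 = 0.379 m below the top edge, so the top edge sits at y_top = 5.77522 − 0.379 = 5.39622 m along the incline.

y_top ≈ 5.40 m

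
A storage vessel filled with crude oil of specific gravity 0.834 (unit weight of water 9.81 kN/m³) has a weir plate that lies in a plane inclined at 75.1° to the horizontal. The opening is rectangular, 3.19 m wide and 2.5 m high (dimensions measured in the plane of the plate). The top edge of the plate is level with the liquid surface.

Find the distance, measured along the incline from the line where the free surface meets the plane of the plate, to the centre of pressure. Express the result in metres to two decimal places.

γ = 0.834 × 9.81 = 8.18154 kN/m³.
Let θ = 75.1° be the plate's angle to the horizontal; measure y along the incline from where the plane meets the free surface. Vertical depth h = y·sinθ with sinθ = 0.966376.
The centroid lies 2.5/2 = 1.25 m below the top edge, so y_c = 1.25 m and h_c = 1.25 × 0.966376 = 1.20797 m.
A = 3.19 × 2.5 = 7.975 m².
Resultant F = γ·h_c·A = 8.18154 × 1.20797 × 7.975 = 78.8174 kN.
I_c = b·h³/12 = 3.19 × 2.5³/12 = 4.15365 m⁴.
Centre of pressure: y_p = y_c + I_c/(y_c·A) = 1.25 + 4.15365/(1.25 × 7.975) = 1.25 + 0.416667 = 1.66667 m along the plane.

y_p = 1.67 m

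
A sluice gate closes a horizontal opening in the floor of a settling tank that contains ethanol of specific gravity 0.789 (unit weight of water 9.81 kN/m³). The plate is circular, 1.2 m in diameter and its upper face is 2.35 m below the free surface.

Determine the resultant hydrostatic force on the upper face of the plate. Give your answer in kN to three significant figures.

F ≈ 20.6 kN

γ = 0.789 × 9.81 = 7.74009 kN/m³.
The plate is horizontal, so pressure is uniform at p = γ·h = 7.74009 × 2.35 = 18.1892 kN/m².
A = π(0.6)² = 1.13097 m².
F = p·A = 18.1892 × 1.13097 = 20.5714 kN.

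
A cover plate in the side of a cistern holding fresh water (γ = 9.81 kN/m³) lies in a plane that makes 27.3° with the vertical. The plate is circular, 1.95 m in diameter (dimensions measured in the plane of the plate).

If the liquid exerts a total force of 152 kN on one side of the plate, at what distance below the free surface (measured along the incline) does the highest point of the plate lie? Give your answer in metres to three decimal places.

γ = 9.81 kN/m³.
A = π(0.975)² = 2.98648 m².
From F = γ·h_c·A, the centroid depth is h_c = 152/(9.81 × 2.98648) = 5.18818 m.
The plate makes 27.3° with the vertical, i.e. θ = 90° − 27.3° = 62.7° to the horizontal. Measuring y along the incline from the free-surface line, vertical depth h = y·sinθ with sinθ = 0.888617.
Along the incline, y_c = h_c/sinθ = 5.18818/0.888617 = 5.83849 m.
The centroid is at the centre, 0.975 m below the top of the plate, so the highest point sits at y_top = 5.83849 − 0.975 = 4.86349 m along the incline.

y_top ≈ 4.863 m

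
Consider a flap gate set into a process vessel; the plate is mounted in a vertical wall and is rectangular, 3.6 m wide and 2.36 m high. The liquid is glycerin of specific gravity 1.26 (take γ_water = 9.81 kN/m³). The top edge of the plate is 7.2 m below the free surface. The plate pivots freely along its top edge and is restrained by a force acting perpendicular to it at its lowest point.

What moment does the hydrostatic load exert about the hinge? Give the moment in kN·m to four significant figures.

M ≈ 1087 kN·m

γ = 1.26 × 9.81 = 12.3606 kN/m³.
The centroid lies 2.36/2 = 1.18 m below the top edge, so the centroid depth is h_c = 7.2 + 1.18 = 8.38 m.
A = 3.6 × 2.36 = 8.496 m².
Resultant F = γ·h_c·A = 12.3606 × 8.38 × 8.496 = 880.031 kN.
I_c = b·h³/12 = 3.6 × 2.36³/12 = 3.94328 m⁴.
Centre of pressure: y_p = y_c + I_c/(y_c·A) = 8.38 + 3.94328/(8.38 × 8.496) = 8.38 + 0.0553859 = 8.43539 m along the plane.
The resultant acts 1.18 + 0.0553859 = 1.23539 m (along the plate) below the hinge at the top edge, so the moment about the hinge is M = F × 1.23539 = 880.031 × 1.23539 = 1087.18 kN·m.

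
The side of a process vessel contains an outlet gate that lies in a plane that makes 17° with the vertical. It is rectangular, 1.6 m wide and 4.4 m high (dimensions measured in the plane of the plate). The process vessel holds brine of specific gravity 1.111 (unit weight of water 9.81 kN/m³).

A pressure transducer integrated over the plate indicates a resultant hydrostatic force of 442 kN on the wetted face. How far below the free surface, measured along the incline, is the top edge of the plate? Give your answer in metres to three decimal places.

γ = 1.111 × 9.81 = 10.89891 kN/m³.
A = 1.6 × 4.4 = 7.04 m².
From F = γ·h_c·A, the centroid depth is h_c = 442/(10.89891 × 7.04) = 5.76058 m.
The plate makes 17° with the vertical, i.e. θ = 90° − 17° = 73° to the horizontal. Measuring y along the incline from the free-surface line, vertical depth h = y·sinθ with sinθ = 0.956305.
Along the incline, y_c = h_c/sinθ = 5.76058/0.956305 = 6.02379 m.
The centroid lies 4.4/2 = 2.2 m below the top edge, so the top edge sits at y_top = 6.02379 − 2.2 = 3.82379 m along the incline.

y_top ≈ 3.824 m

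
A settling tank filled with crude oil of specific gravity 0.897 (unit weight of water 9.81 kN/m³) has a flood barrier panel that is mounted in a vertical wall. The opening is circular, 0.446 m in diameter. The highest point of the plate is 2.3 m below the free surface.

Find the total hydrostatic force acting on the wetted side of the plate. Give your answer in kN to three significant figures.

F ≈ 3.47 kN

γ = 0.897 × 9.81 = 8.79957 kN/m³.
The centroid is at the centre, 0.223 m below the top of the plate, so the centroid depth is h_c = 2.3 + 0.223 = 2.523 m.
A = π(0.223)² = 0.156228 m².
Resultant F = γ·h_c·A = 8.79957 × 2.523 × 0.156228 = 3.46847 kN.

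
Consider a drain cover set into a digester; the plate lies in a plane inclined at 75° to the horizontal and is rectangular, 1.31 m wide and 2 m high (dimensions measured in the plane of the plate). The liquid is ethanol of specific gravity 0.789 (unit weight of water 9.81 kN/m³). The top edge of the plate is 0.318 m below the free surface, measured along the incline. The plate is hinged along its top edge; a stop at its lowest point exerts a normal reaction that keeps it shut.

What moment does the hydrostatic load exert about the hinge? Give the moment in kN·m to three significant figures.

M ≈ 32.3 kN·m

γ = 0.789 × 9.81 = 7.74009 kN/m³.
Let θ = 75° be the plate's angle to the horizontal; measure y along the incline from where the plane meets the free surface. Vertical depth h = y·sinθ with sinθ = 0.965926.
The centroid lies 2/2 = 1 m below the top edge, so y_c = 0.318 + 1 = 1.318 m and h_c = 1.318 × 0.965926 = 1.27309 m.
A = 1.31 × 2 = 2.62 m².
Resultant F = γ·h_c·A = 7.74009 × 1.27309 × 2.62 = 25.817 kN.
I_c = b·h³/12 = 1.31 × 2³/12 = 0.873333 m⁴.
Centre of pressure: y_p = y_c + I_c/(y_c·A) = 1.318 + 0.873333/(1.318 × 2.62) = 1.318 + 0.252908 = 1.57091 m along the plane.
The resultant acts 1 + 0.252908 = 1.25291 m (along the plate) below the hinge at the top edge, so the moment about the hinge is M = F × 1.25291 = 25.817 × 1.25291 = 32.3464 kN·m.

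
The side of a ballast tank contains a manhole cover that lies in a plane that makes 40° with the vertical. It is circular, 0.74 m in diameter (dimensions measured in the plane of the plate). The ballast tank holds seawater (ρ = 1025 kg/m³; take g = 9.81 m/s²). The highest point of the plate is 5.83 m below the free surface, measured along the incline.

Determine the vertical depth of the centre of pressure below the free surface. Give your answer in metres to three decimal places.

γ = ρg = 1025 × 9.81 / 1000 = 10.05525 kN/m³.
The plate makes 40° with the vertical, i.e. θ = 90° − 40° = 50° to the horizontal. Measuring y along the incline from the free-surface line, vertical depth h = y·sinθ with sinθ = 0.766044.
The centroid is at the centre, 0.37 m below the top of the plate, so y_c = 5.83 + 0.37 = 6.2 m and h_c = 6.2 × 0.766044 = 4.74947 m.
A = π(0.37)² = 0.430084 m².
Resultant F = γ·h_c·A = 10.05525 × 4.74947 × 0.430084 = 20.5396 kN.
I_c = πr⁴/4 = π × 0.37⁴/4 = 0.0147196 m⁴.
Centre of pressure: y_p = y_c + I_c/(y_c·A) = 6.2 + 0.0147196/(6.2 × 0.430084) = 6.2 + 0.00552015 = 6.20552 m along the plane.
Vertically, h_p = y_p·sinθ = 6.20552 × 0.766044 = 4.7537 m.

h_p = 4.754 m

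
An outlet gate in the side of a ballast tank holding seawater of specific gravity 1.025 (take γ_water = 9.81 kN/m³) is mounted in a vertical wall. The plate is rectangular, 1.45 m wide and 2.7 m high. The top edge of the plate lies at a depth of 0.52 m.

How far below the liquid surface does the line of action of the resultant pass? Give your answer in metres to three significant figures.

h_p = 2.19 m

γ = 1.025 × 9.81 = 10.05525 kN/m³.
The centroid lies 2.7/2 = 1.35 m below the top edge, so the centroid depth is h_c = 0.52 + 1.35 = 1.87 m.
A = 1.45 × 2.7 = 3.915 m².
Resultant F = γ·h_c·A = 10.05525 × 1.87 × 3.915 = 73.615 kN.
I_c = b·h³/12 = 1.45 × 2.7³/12 = 2.37836 m⁴.
Centre of pressure: y_p = y_c + I_c/(y_c·A) = 1.87 + 2.37836/(1.87 × 3.915) = 1.87 + 0.324866 = 2.19487 m along the plane.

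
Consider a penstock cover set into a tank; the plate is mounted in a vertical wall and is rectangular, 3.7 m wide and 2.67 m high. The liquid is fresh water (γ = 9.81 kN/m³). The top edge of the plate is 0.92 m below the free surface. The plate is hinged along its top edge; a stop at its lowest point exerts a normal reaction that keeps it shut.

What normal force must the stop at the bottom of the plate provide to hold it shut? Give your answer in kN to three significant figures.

γ = 9.81 kN/m³.
The centroid lies 2.67/2 = 1.335 m below the top edge, so the centroid depth is h_c = 0.92 + 1.335 = 2.255 m.
A = 3.7 × 2.67 = 9.879 m².
Resultant F = γ·h_c·A = 9.81 × 2.255 × 9.879 = 218.539 kN.
I_c = b·h³/12 = 3.7 × 2.67³/12 = 5.86887 m⁴.
Centre of pressure: y_p = y_c + I_c/(y_c·A) = 2.255 + 5.86887/(2.255 × 9.879) = 2.255 + 0.263448 = 2.51845 m along the plane.
The resultant acts 1.335 + 0.263448 = 1.59845 m (along the plate) below the hinge at the top edge, so the moment about the hinge is M = F × 1.59845 = 218.539 × 1.59845 = 349.324 kN·m.
A normal force at the bottom, 2.67 m from the hinge, must supply this moment: P = 349.324/2.67 = 130.833 kN.

P ≈ 131 kN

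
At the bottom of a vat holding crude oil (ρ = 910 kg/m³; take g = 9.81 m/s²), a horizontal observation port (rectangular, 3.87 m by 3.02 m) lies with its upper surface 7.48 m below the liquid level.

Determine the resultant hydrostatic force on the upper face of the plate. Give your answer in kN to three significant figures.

γ = ρg = 910 × 9.81 / 1000 = 8.9271 kN/m³.
The plate is horizontal, so pressure is uniform at p = γ·h = 8.9271 × 7.48 = 66.7747 kN/m².
A = 3.87 × 3.02 = 11.6874 m².
F = p·A = 66.7747 × 11.6874 = 780.423 kN.

F ≈ 780 kN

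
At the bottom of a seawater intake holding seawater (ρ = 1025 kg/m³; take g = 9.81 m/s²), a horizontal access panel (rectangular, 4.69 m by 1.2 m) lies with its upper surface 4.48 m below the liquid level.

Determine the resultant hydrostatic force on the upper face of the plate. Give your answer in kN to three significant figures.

F ≈ 254 kN

γ = ρg = 1025 × 9.81 / 1000 = 10.05525 kN/m³.
The plate is horizontal, so pressure is uniform at p = γ·h = 10.05525 × 4.48 = 45.0475 kN/m².
A = 4.69 × 1.2 = 5.628 m².
F = p·A = 45.0475 × 5.628 = 253.527 kN.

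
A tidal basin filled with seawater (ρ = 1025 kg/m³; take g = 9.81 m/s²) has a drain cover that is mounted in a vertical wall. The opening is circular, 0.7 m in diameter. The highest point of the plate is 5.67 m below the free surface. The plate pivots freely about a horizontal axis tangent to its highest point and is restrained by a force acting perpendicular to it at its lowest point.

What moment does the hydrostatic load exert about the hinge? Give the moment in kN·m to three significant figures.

M ≈ 8.27 kN·m

γ = ρg = 1025 × 9.81 / 1000 = 10.05525 kN/m³.
The centroid is at the centre, 0.35 m below the top of the plate, so the centroid depth is h_c = 5.67 + 0.35 = 6.02 m.
A = π(0.35)² = 0.384845 m².
Resultant F = γ·h_c·A = 10.05525 × 6.02 × 0.384845 = 23.2957 kN.
I_c = πr⁴/4 = π × 0.35⁴/4 = 0.0117859 m⁴.
Centre of pressure: y_p = y_c + I_c/(y_c·A) = 6.02 + 0.0117859/(6.02 × 0.384845) = 6.02 + 0.00508722 = 6.02509 m along the plane.
The resultant acts 0.35 + 0.00508722 = 0.355087 m (along the plate) below the hinge at the top edge, so the moment about the hinge is M = F × 0.355087 = 23.2957 × 0.355087 = 8.272 kN·m.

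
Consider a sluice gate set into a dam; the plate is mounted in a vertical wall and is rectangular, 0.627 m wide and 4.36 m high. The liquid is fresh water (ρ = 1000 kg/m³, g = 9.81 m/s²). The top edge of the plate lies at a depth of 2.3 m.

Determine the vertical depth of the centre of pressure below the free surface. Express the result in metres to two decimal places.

γ = ρg = 1000 × 9.81 = 9810 N/m³ = 9.81 kN/m³.
The centroid lies 4.36/2 = 2.18 m below the top edge, so the centroid depth is h_c = 2.3 + 2.18 = 4.48 m.
A = 0.627 × 4.36 = 2.73372 m².
Resultant F = γ·h_c·A = 9.81 × 4.48 × 2.73372 = 120.144 kN.
I_c = b·h³/12 = 0.627 × 4.36³/12 = 4.33058 m⁴.
Centre of pressure: y_p = y_c + I_c/(y_c·A) = 4.48 + 4.33058/(4.48 × 2.73372) = 4.48 + 0.353601 = 4.8336 m along the plane.

h_p = 4.83 m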